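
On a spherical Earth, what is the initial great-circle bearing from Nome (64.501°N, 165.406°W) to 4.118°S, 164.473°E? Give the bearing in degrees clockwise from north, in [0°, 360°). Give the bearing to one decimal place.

Δλ = 164.473 − -165.406 = 329.879°; wrapped into (−180°, 180°]: -30.121°.
θ = atan2( sin Δλ · cos φ₂ , cos φ₁ · sin φ₂ − sin φ₁ · cos φ₂ · cos Δλ )
  = atan2(-0.50053, -0.80961) = -148.274° → normalised to [0°, 360°): 211.726°.

211.7°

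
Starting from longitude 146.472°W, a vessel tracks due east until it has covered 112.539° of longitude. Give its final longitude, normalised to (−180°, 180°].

Start at -146.472°; shift +112.539° → -33.933°.
-33.933° already lies in (−180°, 180°].

33.933°W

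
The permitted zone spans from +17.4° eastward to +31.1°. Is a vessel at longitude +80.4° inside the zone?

Band width going east from +17.4° to +31.1°: ((31.1 − 17.4) mod 360) = 13.7°.
Offset of +80.4° east of the west edge: ((80.4 − 17.4) mod 360) = 63.0°.
63.0° > 13.7° ⇒ outside.

No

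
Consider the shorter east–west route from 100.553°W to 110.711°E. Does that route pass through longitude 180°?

Yes

Naïve |110.711 − -100.553| = 211.264° > 180°, so the shorter arc goes the other way round — across 180°.
Signed shortest Δλ = ((110.711 − -100.553 + 180) mod 360) − 180 = -148.736°.
Going west by 148.736° from -100.553° passes through 180° before reaching +110.711°.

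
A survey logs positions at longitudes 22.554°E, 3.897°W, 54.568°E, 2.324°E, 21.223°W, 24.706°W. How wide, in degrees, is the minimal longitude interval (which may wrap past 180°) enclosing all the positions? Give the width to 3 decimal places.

Sort the longitudes: -24.706°, -21.223°, -3.897°, +2.324°, +22.554°, +54.568°.
Eastward gaps between consecutive values (wrapping around): 3.483°, 17.326°, 6.221°, 20.230°, 32.014°, 280.726°.
Largest gap = 280.726° ⇒ minimal covering band is its complement: 360° − 280.726° = 79.274°.
Band runs from -24.706° eastward to +54.568°.

79.274°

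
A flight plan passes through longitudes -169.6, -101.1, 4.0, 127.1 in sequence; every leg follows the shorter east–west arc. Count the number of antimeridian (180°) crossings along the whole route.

0

Leg 1: -169.6° → -101.1°, shortest Δλ = 68.5° (east) — does not cross 180°.
Leg 2: -101.1° → +4.0°, shortest Δλ = 105.1° (east) — does not cross 180°.
Leg 3: +4.0° → +127.1°, shortest Δλ = 123.1° (east) — does not cross 180°.
Total crossings: 0.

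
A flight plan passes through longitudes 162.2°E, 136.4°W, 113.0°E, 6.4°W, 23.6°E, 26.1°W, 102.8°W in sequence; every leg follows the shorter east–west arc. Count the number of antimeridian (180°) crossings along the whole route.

Leg 1: +162.2° → -136.4°, shortest Δλ = 61.4° (east) — crosses 180°.
Leg 2: -136.4° → +113.0°, shortest Δλ = -110.6° (west) — crosses 180°.
Leg 3: +113.0° → -6.4°, shortest Δλ = -119.4° (west) — does not cross 180°.
Leg 4: -6.4° → +23.6°, shortest Δλ = 30.0° (east) — does not cross 180°.
Leg 5: +23.6° → -26.1°, shortest Δλ = -49.7° (west) — does not cross 180°.
Leg 6: -26.1° → -102.8°, shortest Δλ = -76.7° (west) — does not cross 180°.
Total crossings: 2.

2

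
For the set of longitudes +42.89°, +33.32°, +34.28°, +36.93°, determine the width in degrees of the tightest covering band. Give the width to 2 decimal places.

Sort the longitudes: +33.32°, +34.28°, +36.93°, +42.89°.
Eastward gaps between consecutive values (wrapping around): 0.96°, 2.65°, 5.96°, 350.43°.
Largest gap = 350.43° ⇒ minimal covering band is its complement: 360° − 350.43° = 9.57°.
Band runs from +33.32° eastward to +42.89°.

9.57°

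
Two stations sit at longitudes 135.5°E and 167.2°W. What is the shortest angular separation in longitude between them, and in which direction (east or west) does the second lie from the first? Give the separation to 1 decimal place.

Raw difference: -167.2 − 135.5 = -302.7°.
Normalise into (−180°, 180°]: -302.7° + 360° = 57.3°.
Positive ⇒ the second point lies to the east; separation 57.3°.

57.3° east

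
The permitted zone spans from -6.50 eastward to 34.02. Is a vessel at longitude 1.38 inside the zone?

Yes

Band width going east from -6.50° to +34.02°: ((34.02 − -6.50) mod 360) = 40.52°.
Offset of +1.38° east of the west edge: ((1.38 − -6.50) mod 360) = 7.88°.
7.88° ≤ 40.52° ⇒ inside.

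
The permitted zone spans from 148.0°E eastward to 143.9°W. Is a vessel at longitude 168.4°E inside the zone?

Band width going east from +148.0° to -143.9°: ((-143.9 − 148.0) mod 360) = 68.1°.
Offset of +168.4° east of the west edge: ((168.4 − 148.0) mod 360) = 20.4°.
20.4° ≤ 68.1° ⇒ inside.

Yes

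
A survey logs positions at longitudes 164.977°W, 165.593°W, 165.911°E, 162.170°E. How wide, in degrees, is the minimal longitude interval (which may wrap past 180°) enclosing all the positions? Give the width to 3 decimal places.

32.853°

Sort the longitudes: -165.593°, -164.977°, +162.170°, +165.911°.
Eastward gaps between consecutive values (wrapping around): 0.616°, 327.147°, 3.741°, 28.496°.
Largest gap = 327.147° ⇒ minimal covering band is its complement: 360° − 327.147° = 32.853°.
Band runs from +162.170° eastward to -164.977°, crossing the antimeridian.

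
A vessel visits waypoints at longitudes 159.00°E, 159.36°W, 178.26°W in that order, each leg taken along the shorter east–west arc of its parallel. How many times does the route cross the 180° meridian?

1

Leg 1: +159.00° → -159.36°, shortest Δλ = 41.64° (east) — crosses 180°.
Leg 2: -159.36° → -178.26°, shortest Δλ = -18.9° (west) — does not cross 180°.
Total crossings: 1.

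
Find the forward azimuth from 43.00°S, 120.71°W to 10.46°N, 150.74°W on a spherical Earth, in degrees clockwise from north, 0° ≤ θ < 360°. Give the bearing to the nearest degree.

325°

Δλ = -150.74 − -120.71 = -30.03°.
θ = atan2( sin Δλ · cos φ₂ , cos φ₁ · sin φ₂ − sin φ₁ · cos φ₂ · cos Δλ )
  = atan2(-0.49214, 0.71341) = -34.599° → normalised to [0°, 360°): 325.401°.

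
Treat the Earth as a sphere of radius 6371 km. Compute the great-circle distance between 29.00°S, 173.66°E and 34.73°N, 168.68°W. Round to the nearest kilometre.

7325 km

Δλ = -168.68 − 173.66 = -342.34°; wrapped into (−180°, 180°]: 17.66°.
Δφ = 34.73 − -29.00 = 63.73°.
a = sin²(Δφ/2) + cos φ₁ · cos φ₂ · sin²(Δλ/2) = 0.295636.
c = 2·atan2(√a, √(1−a)) = 1.14974 rad → d = 6371·c ≈ 7324.98 km.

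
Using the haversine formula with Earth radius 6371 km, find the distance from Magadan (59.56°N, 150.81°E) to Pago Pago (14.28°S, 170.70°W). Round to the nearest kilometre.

Δλ = -170.70 − 150.81 = -321.51°; wrapped into (−180°, 180°]: 38.49°.
Δφ = -14.28 − 59.56 = -73.84°.
a = sin²(Δφ/2) + cos φ₁ · cos φ₂ · sin²(Δλ/2) = 0.414181.
c = 2·atan2(√a, √(1−a)) = 1.39830 rad → d = 6371·c ≈ 8908.59 km.

8909 km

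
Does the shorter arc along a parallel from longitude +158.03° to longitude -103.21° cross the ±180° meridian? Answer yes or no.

Naïve |-103.21 − 158.03| = 261.24° > 180°, so the shorter arc goes the other way round — across 180°.
Signed shortest Δλ = ((-103.21 − 158.03 + 180) mod 360) − 180 = 98.76°.
Going east by 98.76° from +158.03° passes through 180° before reaching -103.21°.

Yes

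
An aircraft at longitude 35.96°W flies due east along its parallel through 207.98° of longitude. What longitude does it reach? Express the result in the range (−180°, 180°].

172.02°E

Start at -35.96°; shift +207.98° → +172.02°.
+172.02° already lies in (−180°, 180°].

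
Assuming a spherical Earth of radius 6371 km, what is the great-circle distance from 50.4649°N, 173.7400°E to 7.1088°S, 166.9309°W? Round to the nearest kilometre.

Δλ = -166.9309 − 173.7400 = -340.6709°; wrapped into (−180°, 180°]: 19.3291°.
Δφ = -7.1088 − 50.4649 = -57.5737°.
a = sin²(Δφ/2) + cos φ₁ · cos φ₂ · sin²(Δλ/2) = 0.249695.
c = 2·atan2(√a, √(1−a)) = 1.04649 rad → d = 6371·c ≈ 6667.21 km.

6667 km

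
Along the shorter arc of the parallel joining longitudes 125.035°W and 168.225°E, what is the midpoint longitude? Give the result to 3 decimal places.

158.405°W

Signed shortest Δλ from -125.035° to +168.225° is -66.740°.
Midpoint longitude = -125.035° + (-66.740°)/2 = -125.035° − 33.370° = -158.405°.
(The naïve average (-125.035 + +168.225)/2 = 21.595° is on the wrong side of the globe.)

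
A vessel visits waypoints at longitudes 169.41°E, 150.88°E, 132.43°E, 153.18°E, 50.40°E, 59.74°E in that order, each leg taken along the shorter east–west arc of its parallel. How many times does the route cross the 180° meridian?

0

Leg 1: +169.41° → +150.88°, shortest Δλ = -18.53° (west) — does not cross 180°.
Leg 2: +150.88° → +132.43°, shortest Δλ = -18.45° (west) — does not cross 180°.
Leg 3: +132.43° → +153.18°, shortest Δλ = 20.75° (east) — does not cross 180°.
Leg 4: +153.18° → +50.40°, shortest Δλ = -102.78° (west) — does not cross 180°.
Leg 5: +50.40° → +59.74°, shortest Δλ = 9.34° (east) — does not cross 180°.
Total crossings: 0.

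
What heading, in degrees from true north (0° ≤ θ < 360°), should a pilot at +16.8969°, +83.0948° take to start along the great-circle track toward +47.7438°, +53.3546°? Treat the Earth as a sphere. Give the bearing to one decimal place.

328.2°

Δλ = 53.3546 − 83.0948 = -29.7402°.
θ = atan2( sin Δλ · cos φ₂ , cos φ₁ · sin φ₂ − sin φ₁ · cos φ₂ · cos Δλ )
  = atan2(-0.33358, 0.53849) = -31.777° → normalised to [0°, 360°): 328.223°.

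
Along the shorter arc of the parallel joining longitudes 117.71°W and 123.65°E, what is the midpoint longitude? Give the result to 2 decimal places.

Signed shortest Δλ from -117.71° to +123.65° is -118.64°.
Midpoint longitude = -117.71° + (-118.64°)/2 = -117.71° − 59.32° = -177.03°.
(The naïve average (-117.71 + +123.65)/2 = 2.97° is on the wrong side of the globe.)

177.03°W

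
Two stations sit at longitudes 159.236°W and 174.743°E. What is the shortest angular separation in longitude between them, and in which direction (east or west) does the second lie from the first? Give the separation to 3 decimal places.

26.021° west

Raw difference: 174.743 − -159.236 = 333.979°.
Normalise into (−180°, 180°]: 333.979° − 360° = -26.021°.
Negative ⇒ the second point lies to the west; separation 26.021°.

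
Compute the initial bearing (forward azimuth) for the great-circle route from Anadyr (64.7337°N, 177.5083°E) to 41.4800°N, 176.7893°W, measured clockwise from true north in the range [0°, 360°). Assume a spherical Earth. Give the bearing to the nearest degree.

169°

Δλ = -176.7893 − 177.5083 = -354.2976°; wrapped into (−180°, 180°]: 5.7024°.
θ = atan2( sin Δλ · cos φ₂ , cos φ₁ · sin φ₂ − sin φ₁ · cos φ₂ · cos Δλ )
  = atan2(0.07444, -0.39145) = 169.233° → normalised to [0°, 360°): 169.233°.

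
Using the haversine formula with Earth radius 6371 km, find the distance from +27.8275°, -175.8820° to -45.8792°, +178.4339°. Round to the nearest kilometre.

8216 km

Δλ = 178.4339 − -175.8820 = 354.3159°; wrapped into (−180°, 180°]: -5.6841°.
Δφ = -45.8792 − 27.8275 = -73.7067°.
a = sin²(Δφ/2) + cos φ₁ · cos φ₂ · sin²(Δλ/2) = 0.361236.
c = 2·atan2(√a, √(1−a)) = 1.28958 rad → d = 6371·c ≈ 8215.89 km.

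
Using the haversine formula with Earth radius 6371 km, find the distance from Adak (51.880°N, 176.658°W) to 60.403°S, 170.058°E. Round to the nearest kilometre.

Δλ = 170.058 − -176.658 = 346.716°; wrapped into (−180°, 180°]: -13.284°.
Δφ = -60.403 − 51.880 = -112.283°.
a = sin²(Δφ/2) + cos φ₁ · cos φ₂ · sin²(Δλ/2) = 0.693670.
c = 2·atan2(√a, √(1−a)) = 1.96854 rad → d = 6371·c ≈ 12541.57 km.

12542 km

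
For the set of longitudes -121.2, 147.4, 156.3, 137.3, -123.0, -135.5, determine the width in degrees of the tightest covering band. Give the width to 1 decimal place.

101.5°

Sort the longitudes: -135.5°, -123.0°, -121.2°, +137.3°, +147.4°, +156.3°.
Eastward gaps between consecutive values (wrapping around): 12.5°, 1.8°, 258.5°, 10.1°, 8.9°, 68.2°.
Largest gap = 258.5° ⇒ minimal covering band is its complement: 360° − 258.5° = 101.5°.
Band runs from +137.3° eastward to -121.2°, crossing the antimeridian.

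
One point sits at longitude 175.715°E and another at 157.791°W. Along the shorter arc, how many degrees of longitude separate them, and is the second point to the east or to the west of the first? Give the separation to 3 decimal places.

Raw difference: -157.791 − 175.715 = -333.506°.
Normalise into (−180°, 180°]: -333.506° + 360° = 26.494°.
Positive ⇒ the second point lies to the east; separation 26.494°.

26.494° east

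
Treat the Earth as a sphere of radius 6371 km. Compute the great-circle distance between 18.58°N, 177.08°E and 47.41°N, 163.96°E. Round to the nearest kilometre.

Δλ = 163.96 − 177.08 = -13.12°.
Δφ = 47.41 − 18.58 = 28.83°.
a = sin²(Δφ/2) + cos φ₁ · cos φ₂ · sin²(Δλ/2) = 0.070345.
c = 2·atan2(√a, √(1−a)) = 0.53688 rad → d = 6371·c ≈ 3420.45 km.

3420 km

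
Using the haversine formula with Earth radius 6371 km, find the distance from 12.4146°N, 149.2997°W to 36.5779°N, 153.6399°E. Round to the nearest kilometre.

6262 km

Δλ = 153.6399 − -149.2997 = 302.9396°; wrapped into (−180°, 180°]: -57.0604°.
Δφ = 36.5779 − 12.4146 = 24.1633°.
a = sin²(Δφ/2) + cos φ₁ · cos φ₂ · sin²(Δλ/2) = 0.222719.
c = 2·atan2(√a, √(1−a)) = 0.98296 rad → d = 6371·c ≈ 6262.43 km.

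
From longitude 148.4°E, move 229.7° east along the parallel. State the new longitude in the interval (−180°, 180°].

Start at +148.4°; shift +229.7° → +378.1°.
+378.1° lies outside (−180°, 180°]; subtract 360° → +18.1°.

18.1°E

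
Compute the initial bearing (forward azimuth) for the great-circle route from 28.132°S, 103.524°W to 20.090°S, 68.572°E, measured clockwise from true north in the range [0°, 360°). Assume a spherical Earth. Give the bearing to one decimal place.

170.1°

Δλ = 68.572 − -103.524 = 172.096°.
θ = atan2( sin Δλ · cos φ₂ , cos φ₁ · sin φ₂ − sin φ₁ · cos φ₂ · cos Δλ )
  = atan2(0.12915, -0.74153) = 170.120° → normalised to [0°, 360°): 170.120°.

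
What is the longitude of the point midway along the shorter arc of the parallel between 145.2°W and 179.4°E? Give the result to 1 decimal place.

162.9°W

Signed shortest Δλ from -145.2° to +179.4° is -35.4°.
Midpoint longitude = -145.2° + (-35.4°)/2 = -145.2° − 17.7° = -162.9°.
(The naïve average (-145.2 + +179.4)/2 = 17.1° is on the wrong side of the globe.)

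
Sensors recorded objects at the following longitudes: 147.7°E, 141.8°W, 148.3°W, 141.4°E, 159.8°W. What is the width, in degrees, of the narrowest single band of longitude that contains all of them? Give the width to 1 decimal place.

Sort the longitudes: -159.8°, -148.3°, -141.8°, +141.4°, +147.7°.
Eastward gaps between consecutive values (wrapping around): 11.5°, 6.5°, 283.2°, 6.3°, 52.5°.
Largest gap = 283.2° ⇒ minimal covering band is its complement: 360° − 283.2° = 76.8°.
Band runs from +141.4° eastward to -141.8°, crossing the antimeridian.

76.8°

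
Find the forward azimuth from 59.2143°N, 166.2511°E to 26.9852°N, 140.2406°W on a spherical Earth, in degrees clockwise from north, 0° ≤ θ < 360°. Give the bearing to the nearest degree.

Δλ = -140.2406 − 166.2511 = -306.4917°; wrapped into (−180°, 180°]: 53.5083°.
θ = atan2( sin Δλ · cos φ₂ , cos φ₁ · sin φ₂ − sin φ₁ · cos φ₂ · cos Δλ )
  = atan2(0.71641, -0.22303) = 107.292° → normalised to [0°, 360°): 107.292°.

107°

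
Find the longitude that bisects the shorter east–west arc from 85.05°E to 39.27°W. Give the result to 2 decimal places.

Signed shortest Δλ from +85.05° to -39.27° is -124.32°.
Midpoint longitude = +85.05° + (-124.32°)/2 = +85.05° − 62.16° = +22.89°.

22.89°E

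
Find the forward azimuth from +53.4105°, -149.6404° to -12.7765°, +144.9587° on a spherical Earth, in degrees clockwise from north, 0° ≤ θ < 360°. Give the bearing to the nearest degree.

243°

Δλ = 144.9587 − -149.6404 = 294.5991°; wrapped into (−180°, 180°]: -65.4009°.
θ = atan2( sin Δλ · cos φ₂ , cos φ₁ · sin φ₂ − sin φ₁ · cos φ₂ · cos Δλ )
  = atan2(-0.88673, -0.45778) = -117.305° → normalised to [0°, 360°): 242.695°.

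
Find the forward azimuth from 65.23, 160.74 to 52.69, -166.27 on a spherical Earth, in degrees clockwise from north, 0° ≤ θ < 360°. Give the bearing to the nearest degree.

Δλ = -166.27 − 160.74 = -327.01°; wrapped into (−180°, 180°]: 32.99°.
θ = atan2( sin Δλ · cos φ₂ , cos φ₁ · sin φ₂ − sin φ₁ · cos φ₂ · cos Δλ )
  = atan2(0.33003, -0.12838) = 111.256° → normalised to [0°, 360°): 111.256°.

111°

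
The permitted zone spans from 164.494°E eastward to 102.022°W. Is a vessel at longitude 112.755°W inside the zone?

Yes

Band width going east from +164.494° to -102.022°: ((-102.022 − 164.494) mod 360) = 93.484°.
Offset of -112.755° east of the west edge: ((-112.755 − 164.494) mod 360) = 82.751°.
82.751° ≤ 93.484° ⇒ inside.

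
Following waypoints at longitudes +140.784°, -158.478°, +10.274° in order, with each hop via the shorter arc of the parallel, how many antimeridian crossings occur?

Leg 1: +140.784° → -158.478°, shortest Δλ = 60.738° (east) — crosses 180°.
Leg 2: -158.478° → +10.274°, shortest Δλ = 168.752° (east) — does not cross 180°.
Total crossings: 1.

1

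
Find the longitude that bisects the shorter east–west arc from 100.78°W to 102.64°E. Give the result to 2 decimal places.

Signed shortest Δλ from -100.78° to +102.64° is -156.58°.
Midpoint longitude = -100.78° + (-156.58°)/2 = -100.78° − 78.29° = -179.07°.
(The naïve average (-100.78 + +102.64)/2 = 0.93° is on the wrong side of the globe.)

179.07°W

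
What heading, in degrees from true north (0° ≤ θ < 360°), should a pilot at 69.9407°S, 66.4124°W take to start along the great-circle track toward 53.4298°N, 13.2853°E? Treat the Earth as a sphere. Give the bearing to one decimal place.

57.4°

Δλ = 13.2853 − -66.4124 = 79.6977°.
θ = atan2( sin Δλ · cos φ₂ , cos φ₁ · sin φ₂ − sin φ₁ · cos φ₂ · cos Δλ )
  = atan2(0.58620, 0.37556) = 57.354° → normalised to [0°, 360°): 57.354°.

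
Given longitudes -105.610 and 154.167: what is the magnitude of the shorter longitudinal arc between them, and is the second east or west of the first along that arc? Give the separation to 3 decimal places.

Raw difference: 154.167 − -105.610 = 259.777°.
Normalise into (−180°, 180°]: 259.777° − 360° = -100.223°.
Negative ⇒ the second point lies to the west; separation 100.223°.

100.223° west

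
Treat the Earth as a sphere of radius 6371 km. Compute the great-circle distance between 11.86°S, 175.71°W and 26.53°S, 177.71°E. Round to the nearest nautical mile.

Δλ = 177.71 − -175.71 = 353.42°; wrapped into (−180°, 180°]: -6.58°.
Δφ = -26.53 − -11.86 = -14.67°.
a = sin²(Δφ/2) + cos φ₁ · cos φ₂ · sin²(Δλ/2) = 0.019184.
c = 2·atan2(√a, √(1−a)) = 0.27790 rad → d = 6371·c ≈ 1770.52 km ≈ 956.01 nmi.

956 nmi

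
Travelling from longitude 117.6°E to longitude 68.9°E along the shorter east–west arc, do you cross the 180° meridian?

Signed shortest Δλ = ((68.9 − 117.6 + 180) mod 360) − 180 = -48.7°.
Going west by 48.7° from +117.6° reaches +68.9° without touching 180°.

No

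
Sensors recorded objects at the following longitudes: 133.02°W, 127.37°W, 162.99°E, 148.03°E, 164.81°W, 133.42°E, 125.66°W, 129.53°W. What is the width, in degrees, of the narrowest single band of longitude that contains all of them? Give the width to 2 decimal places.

Sort the longitudes: -164.81°, -133.02°, -129.53°, -127.37°, -125.66°, +133.42°, +148.03°, +162.99°.
Eastward gaps between consecutive values (wrapping around): 31.79°, 3.49°, 2.16°, 1.71°, 259.08°, 14.61°, 14.96°, 32.20°.
Largest gap = 259.08° ⇒ minimal covering band is its complement: 360° − 259.08° = 100.92°.
Band runs from +133.42° eastward to -125.66°, crossing the antimeridian.

100.92°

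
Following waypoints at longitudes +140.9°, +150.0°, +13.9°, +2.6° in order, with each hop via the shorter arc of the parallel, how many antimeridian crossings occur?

0

Leg 1: +140.9° → +150.0°, shortest Δλ = 9.1° (east) — does not cross 180°.
Leg 2: +150.0° → +13.9°, shortest Δλ = -136.1° (west) — does not cross 180°.
Leg 3: +13.9° → +2.6°, shortest Δλ = -11.3° (west) — does not cross 180°.
Total crossings: 0.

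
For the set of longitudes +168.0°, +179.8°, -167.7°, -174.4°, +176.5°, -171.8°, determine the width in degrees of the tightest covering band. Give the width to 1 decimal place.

Sort the longitudes: -174.4°, -171.8°, -167.7°, +168.0°, +176.5°, +179.8°.
Eastward gaps between consecutive values (wrapping around): 2.6°, 4.1°, 335.7°, 8.5°, 3.3°, 5.8°.
Largest gap = 335.7° ⇒ minimal covering band is its complement: 360° − 335.7° = 24.3°.
Band runs from +168.0° eastward to -167.7°, crossing the antimeridian.

24.3°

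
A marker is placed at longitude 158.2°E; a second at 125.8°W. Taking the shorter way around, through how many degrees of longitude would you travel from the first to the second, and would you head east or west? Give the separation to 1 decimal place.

76.0° east

Raw difference: -125.8 − 158.2 = -284.0°.
Normalise into (−180°, 180°]: -284.0° + 360° = 76.0°.
Positive ⇒ the second point lies to the east; separation 76.0°.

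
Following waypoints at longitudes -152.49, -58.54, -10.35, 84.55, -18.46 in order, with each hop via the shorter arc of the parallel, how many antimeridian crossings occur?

Leg 1: -152.49° → -58.54°, shortest Δλ = 93.95° (east) — does not cross 180°.
Leg 2: -58.54° → -10.35°, shortest Δλ = 48.19° (east) — does not cross 180°.
Leg 3: -10.35° → +84.55°, shortest Δλ = 94.9° (east) — does not cross 180°.
Leg 4: +84.55° → -18.46°, shortest Δλ = -103.01° (west) — does not cross 180°.
Total crossings: 0.

0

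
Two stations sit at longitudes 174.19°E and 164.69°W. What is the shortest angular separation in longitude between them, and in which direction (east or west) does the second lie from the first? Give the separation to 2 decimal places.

Raw difference: -164.69 − 174.19 = -338.88°.
Normalise into (−180°, 180°]: -338.88° + 360° = 21.12°.
Positive ⇒ the second point lies to the east; separation 21.12°.

21.12° east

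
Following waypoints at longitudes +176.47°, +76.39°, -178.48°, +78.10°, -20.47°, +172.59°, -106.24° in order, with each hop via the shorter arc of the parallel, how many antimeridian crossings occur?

4

Leg 1: +176.47° → +76.39°, shortest Δλ = -100.08° (west) — does not cross 180°.
Leg 2: +76.39° → -178.48°, shortest Δλ = 105.13° (east) — crosses 180°.
Leg 3: -178.48° → +78.10°, shortest Δλ = -103.42° (west) — crosses 180°.
Leg 4: +78.10° → -20.47°, shortest Δλ = -98.57° (west) — does not cross 180°.
Leg 5: -20.47° → +172.59°, shortest Δλ = -166.94° (west) — crosses 180°.
Leg 6: +172.59° → -106.24°, shortest Δλ = 81.17° (east) — crosses 180°.
Total crossings: 4.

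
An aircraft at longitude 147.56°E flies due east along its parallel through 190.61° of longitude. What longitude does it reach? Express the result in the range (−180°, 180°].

Start at +147.56°; shift +190.61° → +338.17°.
+338.17° lies outside (−180°, 180°]; subtract 360° → -21.83°.

21.83°W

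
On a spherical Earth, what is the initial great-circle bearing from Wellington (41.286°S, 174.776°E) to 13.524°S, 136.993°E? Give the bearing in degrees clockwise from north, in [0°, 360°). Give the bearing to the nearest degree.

Δλ = 136.993 − 174.776 = -37.783°.
θ = atan2( sin Δλ · cos φ₂ , cos φ₁ · sin φ₂ − sin φ₁ · cos φ₂ · cos Δλ )
  = atan2(-0.59568, 0.33130) = -60.919° → normalised to [0°, 360°): 299.081°.

299°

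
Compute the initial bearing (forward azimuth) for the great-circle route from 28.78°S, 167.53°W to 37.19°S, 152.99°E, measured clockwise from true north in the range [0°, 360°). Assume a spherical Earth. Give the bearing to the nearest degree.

Δλ = 152.99 − -167.53 = 320.52°; wrapped into (−180°, 180°]: -39.48°.
θ = atan2( sin Δλ · cos φ₂ , cos φ₁ · sin φ₂ − sin φ₁ · cos φ₂ · cos Δλ )
  = atan2(-0.50651, -0.23376) = -114.774° → normalised to [0°, 360°): 245.226°.

245°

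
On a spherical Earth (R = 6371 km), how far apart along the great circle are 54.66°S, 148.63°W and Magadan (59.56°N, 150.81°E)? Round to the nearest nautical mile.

Δλ = 150.81 − -148.63 = 299.44°; wrapped into (−180°, 180°]: -60.56°.
Δφ = 59.56 − -54.66 = 114.22°.
a = sin²(Δφ/2) + cos φ₁ · cos φ₂ · sin²(Δλ/2) = 0.779627.
c = 2·atan2(√a, √(1−a)) = 2.16428 rad → d = 6371·c ≈ 13788.65 km ≈ 7445.27 nmi.

7445 nmi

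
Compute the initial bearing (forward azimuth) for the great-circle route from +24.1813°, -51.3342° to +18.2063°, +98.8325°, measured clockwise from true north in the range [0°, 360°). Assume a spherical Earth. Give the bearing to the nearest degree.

37°

Δλ = 98.8325 − -51.3342 = 150.1667°.
θ = atan2( sin Δλ · cos φ₂ , cos φ₁ · sin φ₂ − sin φ₁ · cos φ₂ · cos Δλ )
  = atan2(0.47257, 0.62258) = 37.201° → normalised to [0°, 360°): 37.201°.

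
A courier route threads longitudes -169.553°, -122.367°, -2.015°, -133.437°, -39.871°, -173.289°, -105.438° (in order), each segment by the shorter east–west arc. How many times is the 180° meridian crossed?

Leg 1: -169.553° → -122.367°, shortest Δλ = 47.186° (east) — does not cross 180°.
Leg 2: -122.367° → -2.015°, shortest Δλ = 120.352° (east) — does not cross 180°.
Leg 3: -2.015° → -133.437°, shortest Δλ = -131.422° (west) — does not cross 180°.
Leg 4: -133.437° → -39.871°, shortest Δλ = 93.566° (east) — does not cross 180°.
Leg 5: -39.871° → -173.289°, shortest Δλ = -133.418° (west) — does not cross 180°.
Leg 6: -173.289° → -105.438°, shortest Δλ = 67.851° (east) — does not cross 180°.
Total crossings: 0.

0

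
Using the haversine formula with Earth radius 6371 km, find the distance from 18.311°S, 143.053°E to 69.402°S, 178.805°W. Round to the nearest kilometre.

6246 km

Δλ = -178.805 − 143.053 = -321.858°; wrapped into (−180°, 180°]: 38.142°.
Δφ = -69.402 − -18.311 = -51.091°.
a = sin²(Δφ/2) + cos φ₁ · cos φ₂ · sin²(Δλ/2) = 0.221614.
c = 2·atan2(√a, √(1−a)) = 0.98030 rad → d = 6371·c ≈ 6245.51 km.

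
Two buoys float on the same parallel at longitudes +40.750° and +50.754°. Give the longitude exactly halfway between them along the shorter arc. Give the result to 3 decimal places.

+45.752°

Signed shortest Δλ from +40.750° to +50.754° is +10.004°.
Midpoint longitude = +40.750° + (+10.004°)/2 = +40.750° + 5.002° = +45.752°.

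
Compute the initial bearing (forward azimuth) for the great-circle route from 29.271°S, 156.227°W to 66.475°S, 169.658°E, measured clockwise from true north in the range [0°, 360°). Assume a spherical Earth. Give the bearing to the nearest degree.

Δλ = 169.658 − -156.227 = 325.885°; wrapped into (−180°, 180°]: -34.115°.
θ = atan2( sin Δλ · cos φ₂ , cos φ₁ · sin φ₂ − sin φ₁ · cos φ₂ · cos Δλ )
  = atan2(-0.22387, -0.63824) = -160.671° → normalised to [0°, 360°): 199.329°.

199°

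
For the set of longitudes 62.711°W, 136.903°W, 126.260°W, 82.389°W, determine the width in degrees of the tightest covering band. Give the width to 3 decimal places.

Sort the longitudes: -136.903°, -126.260°, -82.389°, -62.711°.
Eastward gaps between consecutive values (wrapping around): 10.643°, 43.871°, 19.678°, 285.808°.
Largest gap = 285.808° ⇒ minimal covering band is its complement: 360° − 285.808° = 74.192°.
Band runs from -136.903° eastward to -62.711°.

74.192°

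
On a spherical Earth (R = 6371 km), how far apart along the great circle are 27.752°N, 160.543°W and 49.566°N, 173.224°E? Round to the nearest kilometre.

Δλ = 173.224 − -160.543 = 333.767°; wrapped into (−180°, 180°]: -26.233°.
Δφ = 49.566 − 27.752 = 21.814°.
a = sin²(Δφ/2) + cos φ₁ · cos φ₂ · sin²(Δλ/2) = 0.065361.
c = 2·atan2(√a, √(1−a)) = 0.51706 rad → d = 6371·c ≈ 3294.16 km.

3294 km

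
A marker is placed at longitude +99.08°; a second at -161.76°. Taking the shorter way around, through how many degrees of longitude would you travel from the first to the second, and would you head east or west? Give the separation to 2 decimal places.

Raw difference: -161.76 − 99.08 = -260.84°.
Normalise into (−180°, 180°]: -260.84° + 360° = 99.16°.
Positive ⇒ the second point lies to the east; separation 99.16°.

99.16° east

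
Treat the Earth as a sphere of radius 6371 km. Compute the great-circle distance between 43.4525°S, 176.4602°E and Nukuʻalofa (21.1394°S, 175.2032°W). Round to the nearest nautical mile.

1403 nmi

Δλ = -175.2032 − 176.4602 = -351.6634°; wrapped into (−180°, 180°]: 8.3366°.
Δφ = -21.1394 − -43.4525 = 22.3131°.
a = sin²(Δφ/2) + cos φ₁ · cos φ₂ · sin²(Δλ/2) = 0.041016.
c = 2·atan2(√a, √(1−a)) = 0.40787 rad → d = 6371·c ≈ 2598.53 km ≈ 1403.09 nmi.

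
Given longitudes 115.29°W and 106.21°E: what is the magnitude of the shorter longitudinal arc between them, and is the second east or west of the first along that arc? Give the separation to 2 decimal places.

Raw difference: 106.21 − -115.29 = 221.5°.
Normalise into (−180°, 180°]: 221.5° − 360° = -138.5°.
Negative ⇒ the second point lies to the west; separation 138.50°.

138.50° west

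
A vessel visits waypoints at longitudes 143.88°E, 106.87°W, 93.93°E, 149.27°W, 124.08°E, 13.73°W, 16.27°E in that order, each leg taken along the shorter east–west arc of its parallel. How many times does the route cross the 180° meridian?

Leg 1: +143.88° → -106.87°, shortest Δλ = 109.25° (east) — crosses 180°.
Leg 2: -106.87° → +93.93°, shortest Δλ = -159.2° (west) — crosses 180°.
Leg 3: +93.93° → -149.27°, shortest Δλ = 116.8° (east) — crosses 180°.
Leg 4: -149.27° → +124.08°, shortest Δλ = -86.65° (west) — crosses 180°.
Leg 5: +124.08° → -13.73°, shortest Δλ = -137.81° (west) — does not cross 180°.
Leg 6: -13.73° → +16.27°, shortest Δλ = 30.0° (east) — does not cross 180°.
Total crossings: 4.

4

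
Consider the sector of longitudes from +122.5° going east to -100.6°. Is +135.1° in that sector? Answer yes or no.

Yes

Band width going east from +122.5° to -100.6°: ((-100.6 − 122.5) mod 360) = 136.9°.
Offset of +135.1° east of the west edge: ((135.1 − 122.5) mod 360) = 12.6°.
12.6° ≤ 136.9° ⇒ inside.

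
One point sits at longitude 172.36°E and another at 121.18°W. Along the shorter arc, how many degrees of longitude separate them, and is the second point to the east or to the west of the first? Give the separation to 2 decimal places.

Raw difference: -121.18 − 172.36 = -293.54°.
Normalise into (−180°, 180°]: -293.54° + 360° = 66.46°.
Positive ⇒ the second point lies to the east; separation 66.46°.

66.46° east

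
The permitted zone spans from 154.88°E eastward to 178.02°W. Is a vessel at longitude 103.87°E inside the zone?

No

Band width going east from +154.88° to -178.02°: ((-178.02 − 154.88) mod 360) = 27.10°.
Offset of +103.87° east of the west edge: ((103.87 − 154.88) mod 360) = 308.99°.
308.99° > 27.10° ⇒ outside.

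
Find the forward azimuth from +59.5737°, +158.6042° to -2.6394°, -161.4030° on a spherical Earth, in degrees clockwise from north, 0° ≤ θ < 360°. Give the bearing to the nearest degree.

Δλ = -161.4030 − 158.6042 = -320.0072°; wrapped into (−180°, 180°]: 39.9928°.
θ = atan2( sin Δλ · cos φ₂ , cos φ₁ · sin φ₂ − sin φ₁ · cos φ₂ · cos Δλ )
  = atan2(0.64201, -0.68324) = 136.782° → normalised to [0°, 360°): 136.782°.

137°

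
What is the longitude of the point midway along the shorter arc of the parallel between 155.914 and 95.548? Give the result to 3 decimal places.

+125.731°

Signed shortest Δλ from +155.914° to +95.548° is -60.366°.
Midpoint longitude = +155.914° + (-60.366°)/2 = +155.914° − 30.183° = +125.731°.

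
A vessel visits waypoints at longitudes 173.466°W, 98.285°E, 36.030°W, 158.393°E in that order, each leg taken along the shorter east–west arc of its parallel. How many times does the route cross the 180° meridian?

2

Leg 1: -173.466° → +98.285°, shortest Δλ = -88.249° (west) — crosses 180°.
Leg 2: +98.285° → -36.030°, shortest Δλ = -134.315° (west) — does not cross 180°.
Leg 3: -36.030° → +158.393°, shortest Δλ = -165.577° (west) — crosses 180°.
Total crossings: 2.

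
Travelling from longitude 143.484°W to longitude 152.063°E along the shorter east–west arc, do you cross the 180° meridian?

Naïve |152.063 − -143.484| = 295.547° > 180°, so the shorter arc goes the other way round — across 180°.
Signed shortest Δλ = ((152.063 − -143.484 + 180) mod 360) − 180 = -64.453°.
Going west by 64.453° from -143.484° passes through 180° before reaching +152.063°.

Yes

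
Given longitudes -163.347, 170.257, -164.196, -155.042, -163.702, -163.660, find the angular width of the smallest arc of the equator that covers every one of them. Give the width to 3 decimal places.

Sort the longitudes: -164.196°, -163.702°, -163.660°, -163.347°, -155.042°, +170.257°.
Eastward gaps between consecutive values (wrapping around): 0.494°, 0.042°, 0.313°, 8.305°, 325.299°, 25.547°.
Largest gap = 325.299° ⇒ minimal covering band is its complement: 360° − 325.299° = 34.701°.
Band runs from +170.257° eastward to -155.042°, crossing the antimeridian.

34.701°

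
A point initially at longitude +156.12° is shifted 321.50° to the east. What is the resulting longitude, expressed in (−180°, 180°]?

+117.62°

Start at +156.12°; shift +321.50° → +477.62°.
+477.62° lies outside (−180°, 180°]; subtract 360° → +117.62°.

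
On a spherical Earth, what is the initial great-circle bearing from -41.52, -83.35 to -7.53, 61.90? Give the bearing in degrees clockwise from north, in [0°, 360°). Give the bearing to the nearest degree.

138°

Δλ = 61.90 − -83.35 = 145.25°.
θ = atan2( sin Δλ · cos φ₂ , cos φ₁ · sin φ₂ − sin φ₁ · cos φ₂ · cos Δλ )
  = atan2(0.56508, -0.63807) = 138.472° → normalised to [0°, 360°): 138.472°.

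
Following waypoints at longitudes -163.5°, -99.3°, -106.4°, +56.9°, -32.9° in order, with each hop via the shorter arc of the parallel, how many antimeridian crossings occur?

0

Leg 1: -163.5° → -99.3°, shortest Δλ = 64.2° (east) — does not cross 180°.
Leg 2: -99.3° → -106.4°, shortest Δλ = -7.1° (west) — does not cross 180°.
Leg 3: -106.4° → +56.9°, shortest Δλ = 163.3° (east) — does not cross 180°.
Leg 4: +56.9° → -32.9°, shortest Δλ = -89.8° (west) — does not cross 180°.
Total crossings: 0.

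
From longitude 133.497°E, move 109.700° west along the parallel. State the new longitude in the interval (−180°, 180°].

23.797°E

Start at +133.497°; shift −109.700° → +23.797°.
+23.797° already lies in (−180°, 180°].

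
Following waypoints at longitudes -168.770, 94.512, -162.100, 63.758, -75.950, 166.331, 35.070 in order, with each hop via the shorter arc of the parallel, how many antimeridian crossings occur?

4

Leg 1: -168.770° → +94.512°, shortest Δλ = -96.718° (west) — crosses 180°.
Leg 2: +94.512° → -162.100°, shortest Δλ = 103.388° (east) — crosses 180°.
Leg 3: -162.100° → +63.758°, shortest Δλ = -134.142° (west) — crosses 180°.
Leg 4: +63.758° → -75.950°, shortest Δλ = -139.708° (west) — does not cross 180°.
Leg 5: -75.950° → +166.331°, shortest Δλ = -117.719° (west) — crosses 180°.
Leg 6: +166.331° → +35.070°, shortest Δλ = -131.261° (west) — does not cross 180°.
Total crossings: 4.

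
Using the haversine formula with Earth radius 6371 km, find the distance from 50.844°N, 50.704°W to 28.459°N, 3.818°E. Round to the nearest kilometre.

Δλ = 3.818 − -50.704 = 54.522°.
Δφ = 28.459 − 50.844 = -22.385°.
a = sin²(Δφ/2) + cos φ₁ · cos φ₂ · sin²(Δλ/2) = 0.154146.
c = 2·atan2(√a, √(1−a)) = 0.80695 rad → d = 6371·c ≈ 5141.05 km.

5141 km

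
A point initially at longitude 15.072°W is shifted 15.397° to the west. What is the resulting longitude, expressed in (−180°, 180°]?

30.469°W

Start at -15.072°; shift −15.397° → -30.469°.
-30.469° already lies in (−180°, 180°].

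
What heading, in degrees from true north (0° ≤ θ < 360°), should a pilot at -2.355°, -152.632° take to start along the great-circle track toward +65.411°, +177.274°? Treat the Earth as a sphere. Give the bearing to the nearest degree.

Δλ = 177.274 − -152.632 = 329.906°; wrapped into (−180°, 180°]: -30.094°.
θ = atan2( sin Δλ · cos φ₂ , cos φ₁ · sin φ₂ − sin φ₁ · cos φ₂ · cos Δλ )
  = atan2(-0.20864, 0.92334) = -12.733° → normalised to [0°, 360°): 347.267°.

347°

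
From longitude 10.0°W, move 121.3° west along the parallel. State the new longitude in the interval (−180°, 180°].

Start at -10.0°; shift −121.3° → -131.3°.
-131.3° already lies in (−180°, 180°].

131.3°W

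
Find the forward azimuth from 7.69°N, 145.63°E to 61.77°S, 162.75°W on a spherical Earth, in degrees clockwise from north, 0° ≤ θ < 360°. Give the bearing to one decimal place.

157.9°

Δλ = -162.75 − 145.63 = -308.38°; wrapped into (−180°, 180°]: 51.62°.
θ = atan2( sin Δλ · cos φ₂ , cos φ₁ · sin φ₂ − sin φ₁ · cos φ₂ · cos Δλ )
  = atan2(0.37080, -0.91243) = 157.884° → normalised to [0°, 360°): 157.884°.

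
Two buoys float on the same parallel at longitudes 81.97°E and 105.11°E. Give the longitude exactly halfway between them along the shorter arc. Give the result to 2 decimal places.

Signed shortest Δλ from +81.97° to +105.11° is +23.14°.
Midpoint longitude = +81.97° + (+23.14°)/2 = +81.97° + 11.57° = +93.54°.

93.54°E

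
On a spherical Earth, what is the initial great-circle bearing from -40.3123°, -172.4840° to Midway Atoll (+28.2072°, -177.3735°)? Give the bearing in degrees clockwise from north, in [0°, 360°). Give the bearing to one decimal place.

Δλ = -177.3735 − -172.4840 = -4.8895°.
θ = atan2( sin Δλ · cos φ₂ , cos φ₁ · sin φ₂ − sin φ₁ · cos φ₂ · cos Δλ )
  = atan2(-0.07511, 0.92847) = -4.625° → normalised to [0°, 360°): 355.375°.

355.4°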